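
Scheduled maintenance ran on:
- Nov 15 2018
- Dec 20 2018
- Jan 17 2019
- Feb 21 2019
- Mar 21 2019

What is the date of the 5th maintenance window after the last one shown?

Aug 15 2019

All dates are Thursdays, 35, 28, 35, 28 days apart.
Specifically, the 3rd Thursday of each month.
April 2019 — 3rd Thursday is Apr 18 2019.
May 2019 — 3rd Thursday is May 16 2019.
June 2019 — 3rd Thursday is Jun 20 2019.
3rd Thursday of July 2019: Jul 18 2019.
3rd Thursday of August 2019: Aug 15 2019.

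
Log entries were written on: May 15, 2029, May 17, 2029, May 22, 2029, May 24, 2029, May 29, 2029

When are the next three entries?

May 31, 2029; June 5, 2029; June 7, 2029

The gap pattern 2, 5, 2, 5 repeats every 2 events.
These are the Tuesdays and Thursdays of each week.
The following Thursday is May 31, 2029.
The following Tuesday is June 5, 2029.
Next Thursday: June 7, 2029.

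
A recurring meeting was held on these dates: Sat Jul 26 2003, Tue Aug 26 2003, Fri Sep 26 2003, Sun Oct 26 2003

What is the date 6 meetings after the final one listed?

Mon Apr 26 2004

Gaps: 31, 31, 30 days — not constant. Every event is on the 26th of the month.
Pattern: the 26th of each month.
Next: November 2003 → Wed Nov 26 2003.
Next: December 2003 → Fri Dec 26 2003.
Next: January 2004 → Mon Jan 26 2004.
February 2004: Thu Feb 26 2004.
Next: March 2004 → Fri Mar 26 2004.
Next: April 2004 → Mon Apr 26 2004.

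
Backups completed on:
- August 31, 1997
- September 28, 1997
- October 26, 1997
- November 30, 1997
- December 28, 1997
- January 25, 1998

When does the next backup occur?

Every date is a Sunday; gaps 28, 28, 35, 28, 28 days.
Each is the last Sunday of its month (at least one falls on the 29th or later, ruling out '4th Sunday').
Last Sunday of February 1998: February 22, 1998.

February 22, 1998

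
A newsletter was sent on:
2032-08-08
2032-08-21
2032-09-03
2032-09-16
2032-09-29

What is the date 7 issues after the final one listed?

2032-12-29

The spacing is 13, 13, 13, 13 days — always 13 days.
2032-09-29 + 13 days = 2032-10-12.
2032-10-12 + 13 days = 2032-10-25.
2032-10-25 + 13 days = 2032-11-07.
2032-11-07 + 13 days = 2032-11-20.
2032-11-20 + 13 days = 2032-12-03.
2032-12-03 + 13 days = 2032-12-16.
2032-12-16 + 13 days = 2032-12-29.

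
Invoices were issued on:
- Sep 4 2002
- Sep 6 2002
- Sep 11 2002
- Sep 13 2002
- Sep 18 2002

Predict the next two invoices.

Every event lands on a Wednesday or Friday (gaps cycle 2, 5, 2, 5).
So the schedule is: every Wednesday and Friday.
Next Friday: Sep 20 2002.
Next Wednesday: Sep 25 2002.

Sep 20 2002, Sep 25 2002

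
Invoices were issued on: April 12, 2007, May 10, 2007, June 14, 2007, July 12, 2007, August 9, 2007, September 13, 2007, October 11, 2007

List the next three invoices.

These are Thursdays at 28- or 35-day spacing (28, 35, 28, 28, 35, 28).
The pattern: 2nd Thursday of the month.
November 2007 — 2nd Thursday is November 8, 2007.
2nd Thursday of December 2007: December 13, 2007.
January 2008 — 2nd Thursday is January 10, 2008.

November 8, 2007; December 13, 2007; January 10, 2008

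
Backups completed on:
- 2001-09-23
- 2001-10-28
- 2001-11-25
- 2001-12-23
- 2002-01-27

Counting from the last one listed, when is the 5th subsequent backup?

2002-06-23

All dates are Sundays, 35, 28, 28, 35 days apart.
Specifically, the 4th Sunday of each month.
February 2002 — 4th Sunday is 2002-02-24.
4th Sunday of March 2002: 2002-03-24.
4th Sunday of April 2002: 2002-04-28.
4th Sunday of May 2002: 2002-05-26.
4th Sunday of June 2002: 2002-06-23.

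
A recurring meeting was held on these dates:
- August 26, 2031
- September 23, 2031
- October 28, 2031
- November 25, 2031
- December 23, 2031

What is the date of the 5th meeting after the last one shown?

Gaps: 28, 35, 28, 28 days — a mix of 28 and 35. Every date is a Tuesday.
Each is the 4th Tuesday of its month.
January 2032 — 4th Tuesday is January 27, 2032.
4th Tuesday of February 2032: February 24, 2032.
March 2032 — 4th Tuesday is March 23, 2032.
April 2032 — 4th Tuesday is April 27, 2032.
May 2032 — 4th Tuesday is May 25, 2032.

May 25, 2032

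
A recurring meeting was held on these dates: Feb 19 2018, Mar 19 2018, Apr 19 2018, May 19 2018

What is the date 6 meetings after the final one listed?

Nov 19 2018

Gaps: 28, 31, 30 days — not constant. Every event is on the 19th of the month.
Pattern: the 19th of each month.
June 2018: Jun 19 2018.
Next: July 2018 → Jul 19 2018.
August 2018: Aug 19 2018.
Next: September 2018 → Sep 19 2018.
Next: October 2018 → Oct 19 2018.
Next: November 2018 → Nov 19 2018.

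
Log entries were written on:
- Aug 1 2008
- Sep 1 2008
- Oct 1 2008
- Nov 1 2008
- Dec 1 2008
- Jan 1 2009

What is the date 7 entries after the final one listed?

Aug 1 2009

The day-of-month is always 1 (31, 30, 31, 30, 31 days between events).
So this recurs on the 1st of each month.
February 2009: Feb 1 2009.
March 2009: Mar 1 2009.
Next: April 2009 → Apr 1 2009.
May 2009: May 1 2009.
June 2009: Jun 1 2009.
July 2009: Jul 1 2009.
August 2009: Aug 1 2009.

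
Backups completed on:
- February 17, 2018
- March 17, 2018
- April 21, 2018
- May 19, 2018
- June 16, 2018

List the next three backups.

July 21, 2018; August 18, 2018; September 15, 2018

All dates are Saturdays, 28, 35, 28, 28 days apart.
Specifically, the 3rd Saturday of each month.
July 2018 — 3rd Saturday is July 21, 2018.
3rd Saturday of August 2018: August 18, 2018.
3rd Saturday of September 2018: September 15, 2018.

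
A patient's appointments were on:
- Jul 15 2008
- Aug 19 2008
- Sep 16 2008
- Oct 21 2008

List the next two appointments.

All dates are Tuesdays, 35, 28, 35 days apart.
Specifically, the 3rd Tuesday of each month.
November 2008 — 3rd Tuesday is Nov 18 2008.
3rd Tuesday of December 2008: Dec 16 2008.

Nov 18 2008, Dec 16 2008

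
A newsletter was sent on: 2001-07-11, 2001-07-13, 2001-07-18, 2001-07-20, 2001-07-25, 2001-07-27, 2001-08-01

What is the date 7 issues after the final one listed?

Every event lands on a Wednesday or Friday (gaps cycle 2, 5, 2, 5, 2, 5).
So the schedule is: every Wednesday and Friday.
Next Friday: 2001-08-03.
The following Wednesday is 2001-08-08.
Next Friday: 2001-08-10.
Next Wednesday: 2001-08-15.
Next Friday: 2001-08-17.
Next Wednesday: 2001-08-22.
The following Friday is 2001-08-24.

2001-08-24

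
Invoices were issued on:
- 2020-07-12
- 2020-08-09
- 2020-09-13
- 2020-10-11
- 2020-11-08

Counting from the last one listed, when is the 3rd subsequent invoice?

Gaps: 28, 35, 28, 28 days — a mix of 28 and 35. Every date is a Sunday.
Each is the 2nd Sunday of its month.
2nd Sunday of December 2020: 2020-12-13.
2nd Sunday of January 2021: 2021-01-10.
February 2021 — 2nd Sunday is 2021-02-14.

2021-02-14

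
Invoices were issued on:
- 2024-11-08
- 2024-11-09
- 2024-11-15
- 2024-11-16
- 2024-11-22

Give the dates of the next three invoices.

2024-11-23, 2024-11-29, 2024-11-30

The gap pattern 1, 6, 1, 6 repeats every 2 events.
These are the Fridays and Saturdays of each week.
The following Saturday is 2024-11-23.
The following Friday is 2024-11-29.
The following Saturday is 2024-11-30.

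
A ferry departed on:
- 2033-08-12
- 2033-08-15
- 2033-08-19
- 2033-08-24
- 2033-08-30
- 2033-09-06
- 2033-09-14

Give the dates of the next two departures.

2033-09-23, 2033-10-03

The spacing grows by 1 each time: 3, 4, 5, 6, 7, 8 days.
Next gap: 9 days. 2033-09-14 + 9 days = 2033-09-23.
Next gap: 10 days. 2033-09-23 + 10 days = 2033-10-03.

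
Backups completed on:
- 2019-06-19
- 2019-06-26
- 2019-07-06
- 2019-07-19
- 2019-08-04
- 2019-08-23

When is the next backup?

Intervals are 7, 10, 13, 16, 19 days — an arithmetic progression with common difference 3.
Next gap: 22 days. 2019-08-23 + 22 days = 2019-09-14.

2019-09-14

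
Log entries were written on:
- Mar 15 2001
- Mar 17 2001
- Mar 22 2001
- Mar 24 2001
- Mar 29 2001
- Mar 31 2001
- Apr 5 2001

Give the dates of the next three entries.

Gaps: 2, 5, 2, 5, 2, 5 days — not constant, but cyclic with period 2.
The events fall on every Thursday and Saturday.
The following Saturday is Apr 7 2001.
The following Thursday is Apr 12 2001.
Next Saturday: Apr 14 2001.

Apr 7 2001, Apr 12 2001, Apr 14 2001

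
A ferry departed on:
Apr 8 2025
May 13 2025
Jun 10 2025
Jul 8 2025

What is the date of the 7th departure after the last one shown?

Feb 10 2026

All dates are Tuesdays, 35, 28, 28 days apart.
Specifically, the 2nd Tuesday of each month.
August 2025 — 2nd Tuesday is Aug 12 2025.
September 2025 — 2nd Tuesday is Sep 9 2025.
2nd Tuesday of October 2025: Oct 14 2025.
November 2025 — 2nd Tuesday is Nov 11 2025.
2nd Tuesday of December 2025: Dec 9 2025.
January 2026 — 2nd Tuesday is Jan 13 2026.
2nd Tuesday of February 2026: Feb 10 2026.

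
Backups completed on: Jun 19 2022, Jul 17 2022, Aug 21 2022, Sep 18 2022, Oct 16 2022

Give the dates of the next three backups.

Nov 20 2022, Dec 18 2022, Jan 15 2023

These are Sundays at 28- or 35-day spacing (28, 35, 28, 28).
The pattern: 3rd Sunday of the month.
November 2022 — 3rd Sunday is Nov 20 2022.
December 2022 — 3rd Sunday is Dec 18 2022.
3rd Sunday of January 2023: Jan 15 2023.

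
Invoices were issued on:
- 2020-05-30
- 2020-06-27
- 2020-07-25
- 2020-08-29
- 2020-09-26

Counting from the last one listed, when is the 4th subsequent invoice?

These are Saturdays with 28, 28, 35, 28-day gaps.
Each is the final Saturday of its month — 2020-05-30 is past the 28th, so '4th Saturday' doesn't fit.
October 2020 ends with Saturday 2020-10-31.
Last Saturday of November 2020: 2020-11-28.
December 2020 ends with Saturday 2020-12-26.
Last Saturday of January 2021: 2021-01-30.

2021-01-30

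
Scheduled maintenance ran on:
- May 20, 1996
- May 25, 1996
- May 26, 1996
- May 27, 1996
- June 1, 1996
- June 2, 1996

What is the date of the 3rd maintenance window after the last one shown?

June 9, 1996

Gaps: 5, 1, 1, 5, 1 days — not constant, but cyclic with period 3.
The events fall on every Monday, Saturday and Sunday.
The following Monday is June 3, 1996.
The following Saturday is June 8, 1996.
Next Sunday: June 9, 1996.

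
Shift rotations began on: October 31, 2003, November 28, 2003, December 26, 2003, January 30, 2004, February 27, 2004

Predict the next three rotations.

Every date is a Friday; gaps 28, 28, 35, 28 days.
Each is the last Friday of its month (at least one falls on the 29th or later, ruling out '4th Friday').
Last Friday of March 2004: March 26, 2004.
Last Friday of April 2004: April 30, 2004.
Last Friday of May 2004: May 28, 2004.

March 26, 2004; April 30, 2004; May 28, 2004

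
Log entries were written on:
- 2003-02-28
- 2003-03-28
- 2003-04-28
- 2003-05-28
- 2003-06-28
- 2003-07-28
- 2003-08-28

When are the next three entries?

2003-09-28, 2003-10-28, 2003-11-28

The day-of-month is always 28 (28, 31, 30, 31, 30, 31 days between events).
So this recurs on the 28th of each month.
Next: September 2003 → 2003-09-28.
October 2003: 2003-10-28.
November 2003: 2003-11-28.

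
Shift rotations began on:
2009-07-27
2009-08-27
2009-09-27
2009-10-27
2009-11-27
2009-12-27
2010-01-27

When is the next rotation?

The day-of-month is always 27 (31, 31, 30, 31, 30, 31 days between events).
So this recurs on the 27th of each month.
Next: February 2010 → 2010-02-27.

2010-02-27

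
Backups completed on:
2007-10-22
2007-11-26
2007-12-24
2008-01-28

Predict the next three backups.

All dates are Mondays, 35, 28, 35 days apart.
Specifically, the 4th Monday of each month.
4th Monday of February 2008: 2008-02-25.
March 2008 — 4th Monday is 2008-03-24.
4th Monday of April 2008: 2008-04-28.

2008-02-25, 2008-03-24, 2008-04-28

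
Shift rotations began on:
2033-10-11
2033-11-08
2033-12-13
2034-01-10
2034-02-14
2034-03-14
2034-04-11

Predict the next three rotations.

These are Tuesdays at 28- or 35-day spacing (28, 35, 28, 35, 28, 28).
The pattern: 2nd Tuesday of the month.
2nd Tuesday of May 2034: 2034-05-09.
June 2034 — 2nd Tuesday is 2034-06-13.
July 2034 — 2nd Tuesday is 2034-07-11.

2034-05-09, 2034-06-13, 2034-07-11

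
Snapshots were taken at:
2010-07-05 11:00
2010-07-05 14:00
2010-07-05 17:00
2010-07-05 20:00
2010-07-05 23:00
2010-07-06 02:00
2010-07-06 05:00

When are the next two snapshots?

2010-07-06 08:00, 2010-07-06 11:00

Gaps: 3, 3, 3, 3, 3, 3 hours — each event is 3 hours after the previous one.
2010-07-06 05:00 + 3 h = 2010-07-06 08:00.
2010-07-06 08:00 + 3 h = 2010-07-06 11:00.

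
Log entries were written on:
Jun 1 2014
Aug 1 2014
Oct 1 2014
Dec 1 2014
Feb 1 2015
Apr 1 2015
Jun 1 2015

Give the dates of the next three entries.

Each date is the 1st; the gaps (61, 61, 61, 62, 59, 61) track the month lengths.
The rule is the 1st of every 2 months.
August 2015: Aug 1 2015.
October 2015: Oct 1 2015.
December 2015: Dec 1 2015.

Aug 1 2015, Oct 1 2015, Dec 1 2015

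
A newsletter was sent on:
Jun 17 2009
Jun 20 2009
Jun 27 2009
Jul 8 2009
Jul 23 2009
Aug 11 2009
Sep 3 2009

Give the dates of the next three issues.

Intervals are 3, 7, 11, 15, 19, 23 days — an arithmetic progression with common difference 4.
Next gap: 27 days. Sep 3 2009 + 27 days = Sep 30 2009.
Next gap: 31 days. Sep 30 2009 + 31 days = Oct 31 2009.
Next gap: 35 days. Oct 31 2009 + 35 days = Dec 5 2009.

Sep 30 2009, Oct 31 2009, Dec 5 2009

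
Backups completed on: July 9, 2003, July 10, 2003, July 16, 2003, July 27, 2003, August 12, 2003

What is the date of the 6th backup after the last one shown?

February 29, 2004

The spacing grows by 5 each time: 1, 6, 11, 16 days.
Next gap: 21 days. August 12, 2003 + 21 days = September 2, 2003.
Next gap: 26 days. September 2, 2003 + 26 days = September 28, 2003.
Next gap: 31 days. September 28, 2003 + 31 days = October 29, 2003.
Next gap: 36 days. October 29, 2003 + 36 days = December 4, 2003.
Next gap: 41 days. December 4, 2003 + 41 days = January 14, 2004.
Next gap: 46 days. January 14, 2004 + 46 days = February 29, 2004.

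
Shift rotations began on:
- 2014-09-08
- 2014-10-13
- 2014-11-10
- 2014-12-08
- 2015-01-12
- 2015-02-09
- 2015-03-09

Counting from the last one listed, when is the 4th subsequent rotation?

All dates are Mondays, 35, 28, 28, 35, 28, 28 days apart.
Specifically, the 2nd Monday of each month.
2nd Monday of April 2015: 2015-04-13.
May 2015 — 2nd Monday is 2015-05-11.
June 2015 — 2nd Monday is 2015-06-08.
July 2015 — 2nd Monday is 2015-07-13.

2015-07-13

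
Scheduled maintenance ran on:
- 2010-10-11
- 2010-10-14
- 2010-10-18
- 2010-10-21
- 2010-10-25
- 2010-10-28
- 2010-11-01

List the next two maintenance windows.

2010-11-04, 2010-11-08

Every event lands on a Monday or Thursday (gaps cycle 3, 4, 3, 4, 3, 4).
So the schedule is: every Monday and Thursday.
The following Thursday is 2010-11-04.
The following Monday is 2010-11-08.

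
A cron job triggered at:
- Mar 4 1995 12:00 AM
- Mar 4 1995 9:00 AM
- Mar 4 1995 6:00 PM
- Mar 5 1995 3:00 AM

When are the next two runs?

Gaps: 9, 9, 9 hours — each event is 9 hours after the previous one.
Mar 5 1995 3:00 AM + 9 h = Mar 5 1995 12:00 PM.
Mar 5 1995 12:00 PM + 9 h = Mar 5 1995 9:00 PM.

Mar 5 1995 12:00 PM, Mar 5 1995 9:00 PM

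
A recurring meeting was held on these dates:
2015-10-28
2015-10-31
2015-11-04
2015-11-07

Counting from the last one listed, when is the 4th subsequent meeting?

Every event lands on a Wednesday or Saturday (gaps cycle 3, 4, 3).
So the schedule is: every Wednesday and Saturday.
Next Wednesday: 2015-11-11.
Next Saturday: 2015-11-14.
The following Wednesday is 2015-11-18.
The following Saturday is 2015-11-21.

2015-11-21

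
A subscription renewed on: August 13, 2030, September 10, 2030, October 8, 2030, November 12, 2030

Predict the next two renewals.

December 10, 2030; January 14, 2031

All dates are Tuesdays, 28, 28, 35 days apart.
Specifically, the 2nd Tuesday of each month.
2nd Tuesday of December 2030: December 10, 2030.
January 2031 — 2nd Tuesday is January 14, 2031.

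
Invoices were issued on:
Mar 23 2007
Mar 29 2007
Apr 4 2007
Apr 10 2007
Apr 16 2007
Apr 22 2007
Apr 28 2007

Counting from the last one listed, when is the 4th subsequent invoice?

May 22 2007

Every event comes 6 days after the last (6, 6, 6, 6, 6, 6).
Apr 28 2007 + 6 days = May 4 2007.
May 4 2007 + 6 days = May 10 2007.
May 10 2007 + 6 days = May 16 2007.
May 16 2007 + 6 days = May 22 2007.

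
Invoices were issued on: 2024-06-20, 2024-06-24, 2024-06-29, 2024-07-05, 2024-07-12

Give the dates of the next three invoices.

2024-07-20, 2024-07-29, 2024-08-08

Intervals are 4, 5, 6, 7 days — an arithmetic progression with common difference 1.
Next gap: 8 days. 2024-07-12 + 8 days = 2024-07-20.
Next gap: 9 days. 2024-07-20 + 9 days = 2024-07-29.
Next gap: 10 days. 2024-07-29 + 10 days = 2024-08-08.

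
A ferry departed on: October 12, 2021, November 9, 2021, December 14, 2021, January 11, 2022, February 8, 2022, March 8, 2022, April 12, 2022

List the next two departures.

All dates are Tuesdays, 28, 35, 28, 28, 28, 35 days apart.
Specifically, the 2nd Tuesday of each month.
2nd Tuesday of May 2022: May 10, 2022.
2nd Tuesday of June 2022: June 14, 2022.

May 10, 2022; June 14, 2022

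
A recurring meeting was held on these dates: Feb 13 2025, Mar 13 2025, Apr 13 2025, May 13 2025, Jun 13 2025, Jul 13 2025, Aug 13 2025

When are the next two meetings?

Sep 13 2025, Oct 13 2025

Gaps: 28, 31, 30, 31, 30, 31 days — not constant. Every event is on the 13th of the month.
Pattern: the 13th of each month.
September 2025: Sep 13 2025.
Next: October 2025 → Oct 13 2025.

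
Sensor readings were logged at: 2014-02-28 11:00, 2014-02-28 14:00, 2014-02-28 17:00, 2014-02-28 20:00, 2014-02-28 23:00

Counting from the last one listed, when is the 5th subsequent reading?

Gaps: 3, 3, 3, 3 hours — each event is 3 hours after the previous one.
2014-02-28 23:00 + 3 h = 2014-03-01 02:00.
2014-03-01 02:00 + 3 h = 2014-03-01 05:00.
2014-03-01 05:00 + 3 h = 2014-03-01 08:00.
2014-03-01 08:00 + 3 h = 2014-03-01 11:00.
2014-03-01 11:00 + 3 h = 2014-03-01 14:00.

2014-03-01 14:00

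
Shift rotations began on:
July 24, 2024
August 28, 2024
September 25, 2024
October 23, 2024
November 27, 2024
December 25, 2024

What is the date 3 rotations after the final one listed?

March 26, 2025

All dates are Wednesdays, 35, 28, 28, 35, 28 days apart.
Specifically, the 4th Wednesday of each month.
January 2025 — 4th Wednesday is January 22, 2025.
February 2025 — 4th Wednesday is February 26, 2025.
March 2025 — 4th Wednesday is March 26, 2025.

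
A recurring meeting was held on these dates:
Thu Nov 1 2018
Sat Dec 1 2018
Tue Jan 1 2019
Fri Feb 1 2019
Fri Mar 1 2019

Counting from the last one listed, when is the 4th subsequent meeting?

The day-of-month is always 1 (30, 31, 31, 28 days between events).
So this recurs on the 1st of each month.
Next: April 2019 → Mon Apr 1 2019.
May 2019: Wed May 1 2019.
June 2019: Sat Jun 1 2019.
Next: July 2019 → Mon Jul 1 2019.

Mon Jul 1 2019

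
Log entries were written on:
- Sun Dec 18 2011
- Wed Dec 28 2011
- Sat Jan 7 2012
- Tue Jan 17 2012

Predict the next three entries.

Fri Jan 27 2012, Mon Feb 6 2012, Thu Feb 16 2012

Every event comes 10 days after the last (10, 10, 10).
Tue Jan 17 2012 + 10 days = Fri Jan 27 2012.
Fri Jan 27 2012 + 10 days = Mon Feb 6 2012.
Mon Feb 6 2012 + 10 days = Thu Feb 16 2012.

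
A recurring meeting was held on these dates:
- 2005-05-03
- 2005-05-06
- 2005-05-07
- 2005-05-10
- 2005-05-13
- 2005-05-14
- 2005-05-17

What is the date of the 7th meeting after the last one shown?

Every event lands on a Tuesday or Friday or Saturday (gaps cycle 3, 1, 3, 3, 1, 3).
So the schedule is: every Tuesday, Friday and Saturday.
Next Friday: 2005-05-20.
The following Saturday is 2005-05-21.
Next Tuesday: 2005-05-24.
Next Friday: 2005-05-27.
The following Saturday is 2005-05-28.
Next Tuesday: 2005-05-31.
The following Friday is 2005-06-03.

2005-06-03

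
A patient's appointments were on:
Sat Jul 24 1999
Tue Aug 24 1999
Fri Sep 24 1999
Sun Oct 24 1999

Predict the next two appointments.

Wed Nov 24 1999, Fri Dec 24 1999

The day-of-month is always 24 (31, 31, 30 days between events).
So this recurs on the 24th of each month.
November 1999: Wed Nov 24 1999.
December 1999: Fri Dec 24 1999.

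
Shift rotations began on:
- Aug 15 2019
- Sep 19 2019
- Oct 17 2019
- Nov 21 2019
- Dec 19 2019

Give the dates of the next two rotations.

These are Thursdays at 28- or 35-day spacing (35, 28, 35, 28).
The pattern: 3rd Thursday of the month.
3rd Thursday of January 2020: Jan 16 2020.
3rd Thursday of February 2020: Feb 20 2020.

Jan 16 2020, Feb 20 2020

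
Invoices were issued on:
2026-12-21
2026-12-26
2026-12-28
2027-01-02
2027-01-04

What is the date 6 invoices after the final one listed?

Every event lands on a Monday or Saturday (gaps cycle 5, 2, 5, 2).
So the schedule is: every Monday and Saturday.
Next Saturday: 2027-01-09.
Next Monday: 2027-01-11.
Next Saturday: 2027-01-16.
The following Monday is 2027-01-18.
The following Saturday is 2027-01-23.
Next Monday: 2027-01-25.

2027-01-25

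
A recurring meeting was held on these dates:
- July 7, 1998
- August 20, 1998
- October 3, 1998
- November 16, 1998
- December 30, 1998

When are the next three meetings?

February 12, 1999; March 28, 1999; May 11, 1999

Gaps between consecutive events: 44, 44, 44, 44 days — a constant 44-day interval.
December 30, 1998 + 44 days = February 12, 1999.
February 12, 1999 + 44 days = March 28, 1999.
March 28, 1999 + 44 days = May 11, 1999.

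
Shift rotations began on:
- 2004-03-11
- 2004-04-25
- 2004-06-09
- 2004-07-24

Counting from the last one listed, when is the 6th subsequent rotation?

Gaps between consecutive events: 45, 45, 45 days — a constant 45-day interval.
2004-07-24 + 45 days = 2004-09-07.
2004-09-07 + 45 days = 2004-10-22.
2004-10-22 + 45 days = 2004-12-06.
2004-12-06 + 45 days = 2005-01-20.
2005-01-20 + 45 days = 2005-03-06.
2005-03-06 + 45 days = 2005-04-20.

2005-04-20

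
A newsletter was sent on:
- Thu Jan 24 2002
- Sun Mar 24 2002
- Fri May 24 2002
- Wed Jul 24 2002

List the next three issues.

The day-of-month is always 24 (59, 61, 61 days between events).
So this recurs on the 24th of every 2 months.
September 2002: Tue Sep 24 2002.
November 2002: Sun Nov 24 2002.
Next: January 2003 → Fri Jan 24 2003.

Tue Sep 24 2002, Sun Nov 24 2002, Fri Jan 24 2003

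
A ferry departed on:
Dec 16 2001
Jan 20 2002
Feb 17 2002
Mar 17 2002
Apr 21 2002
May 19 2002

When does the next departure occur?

These are Sundays at 28- or 35-day spacing (35, 28, 28, 35, 28).
The pattern: 3rd Sunday of the month.
June 2002 — 3rd Sunday is Jun 16 2002.

Jun 16 2002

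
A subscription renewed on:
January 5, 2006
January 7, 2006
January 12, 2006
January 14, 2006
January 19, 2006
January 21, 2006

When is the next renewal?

January 26, 2006

The gap pattern 2, 5, 2, 5, 2 repeats every 2 events.
These are the Thursdays and Saturdays of each week.
Next Thursday: January 26, 2006.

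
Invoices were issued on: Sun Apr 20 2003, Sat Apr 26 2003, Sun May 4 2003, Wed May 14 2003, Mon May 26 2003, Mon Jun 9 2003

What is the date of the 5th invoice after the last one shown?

Wed Sep 17 2003

Gaps: 6, 8, 10, 12, 14 days — each gap is 2 larger than the previous one.
Next gap: 16 days. Mon Jun 9 2003 + 16 days = Wed Jun 25 2003.
Next gap: 18 days. Wed Jun 25 2003 + 18 days = Sun Jul 13 2003.
Next gap: 20 days. Sun Jul 13 2003 + 20 days = Sat Aug 2 2003.
Next gap: 22 days. Sat Aug 2 2003 + 22 days = Sun Aug 24 2003.
Next gap: 24 days. Sun Aug 24 2003 + 24 days = Wed Sep 17 2003.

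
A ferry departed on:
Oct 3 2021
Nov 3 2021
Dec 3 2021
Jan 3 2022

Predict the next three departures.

Feb 3 2022, Mar 3 2022, Apr 3 2022

The day-of-month is always 3 (31, 30, 31 days between events).
So this recurs on the 3rd of each month.
Next: February 2022 → Feb 3 2022.
March 2022: Mar 3 2022.
Next: April 2022 → Apr 3 2022.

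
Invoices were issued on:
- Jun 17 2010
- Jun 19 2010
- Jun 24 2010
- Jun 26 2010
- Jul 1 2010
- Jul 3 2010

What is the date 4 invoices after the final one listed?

Every event lands on a Thursday or Saturday (gaps cycle 2, 5, 2, 5, 2).
So the schedule is: every Thursday and Saturday.
The following Thursday is Jul 8 2010.
The following Saturday is Jul 10 2010.
Next Thursday: Jul 15 2010.
The following Saturday is Jul 17 2010.

Jul 17 2010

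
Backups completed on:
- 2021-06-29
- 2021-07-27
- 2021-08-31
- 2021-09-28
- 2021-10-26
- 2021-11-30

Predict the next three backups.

All Tuesdays; the gaps (28, 35, 28, 28, 35) vary with month length.
This is the last Tuesday of each month.
Last Tuesday of December 2021: 2021-12-28.
Last Tuesday of January 2022: 2022-01-25.
Last Tuesday of February 2022: 2022-02-22.

2021-12-28, 2022-01-25, 2022-02-22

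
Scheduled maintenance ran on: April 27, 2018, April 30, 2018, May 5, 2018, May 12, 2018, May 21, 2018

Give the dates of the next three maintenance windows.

The spacing grows by 2 each time: 3, 5, 7, 9 days.
Next gap: 11 days. May 21, 2018 + 11 days = June 1, 2018.
Next gap: 13 days. June 1, 2018 + 13 days = June 14, 2018.
Next gap: 15 days. June 14, 2018 + 15 days = June 29, 2018.

June 1, 2018; June 14, 2018; June 29, 2018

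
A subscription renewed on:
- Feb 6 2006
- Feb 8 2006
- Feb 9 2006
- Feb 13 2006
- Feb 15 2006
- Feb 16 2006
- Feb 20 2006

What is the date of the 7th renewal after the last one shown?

The gap pattern 2, 1, 4, 2, 1, 4 repeats every 3 events.
These are the Mondays, Wednesdays and Thursdays of each week.
Next Wednesday: Feb 22 2006.
The following Thursday is Feb 23 2006.
Next Monday: Feb 27 2006.
The following Wednesday is Mar 1 2006.
Next Thursday: Mar 2 2006.
The following Monday is Mar 6 2006.
The following Wednesday is Mar 8 2006.

Mar 8 2006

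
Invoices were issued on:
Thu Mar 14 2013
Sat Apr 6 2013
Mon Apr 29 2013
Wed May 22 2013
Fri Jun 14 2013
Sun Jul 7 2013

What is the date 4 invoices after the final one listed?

Mon Oct 7 2013

Every event comes 23 days after the last (23, 23, 23, 23, 23).
Sun Jul 7 2013 + 23 days = Tue Jul 30 2013.
Tue Jul 30 2013 + 23 days = Thu Aug 22 2013.
Thu Aug 22 2013 + 23 days = Sat Sep 14 2013.
Sat Sep 14 2013 + 23 days = Mon Oct 7 2013.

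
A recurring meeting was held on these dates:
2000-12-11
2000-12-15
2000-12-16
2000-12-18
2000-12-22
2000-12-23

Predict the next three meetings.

Gaps: 4, 1, 2, 4, 1 days — not constant, but cyclic with period 3.
The events fall on every Monday, Friday and Saturday.
Next Monday: 2000-12-25.
Next Friday: 2000-12-29.
The following Saturday is 2000-12-30.

2000-12-25, 2000-12-29, 2000-12-30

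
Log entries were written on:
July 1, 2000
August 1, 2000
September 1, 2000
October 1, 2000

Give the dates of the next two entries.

November 1, 2000; December 1, 2000

The day-of-month is always 1 (31, 31, 30 days between events).
So this recurs on the 1st of each month.
Next: November 2000 → November 1, 2000.
Next: December 2000 → December 1, 2000.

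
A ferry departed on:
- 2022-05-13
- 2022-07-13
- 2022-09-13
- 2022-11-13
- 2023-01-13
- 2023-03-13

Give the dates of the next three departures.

The day-of-month is always 13 (61, 62, 61, 61, 59 days between events).
So this recurs on the 13th of every 2 months.
May 2023: 2023-05-13.
Next: July 2023 → 2023-07-13.
Next: September 2023 → 2023-09-13.

2023-05-13, 2023-07-13, 2023-09-13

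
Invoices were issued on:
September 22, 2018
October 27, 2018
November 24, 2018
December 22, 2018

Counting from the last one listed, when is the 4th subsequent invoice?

April 27, 2019

These are Saturdays at 28- or 35-day spacing (35, 28, 28).
The pattern: 4th Saturday of the month.
January 2019 — 4th Saturday is January 26, 2019.
February 2019 — 4th Saturday is February 23, 2019.
4th Saturday of March 2019: March 23, 2019.
April 2019 — 4th Saturday is April 27, 2019.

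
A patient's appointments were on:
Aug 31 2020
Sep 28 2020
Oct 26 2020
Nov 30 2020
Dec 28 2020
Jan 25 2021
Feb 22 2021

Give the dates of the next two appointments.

Every date is a Monday; gaps 28, 28, 35, 28, 28, 28 days.
Each is the last Monday of its month (at least one falls on the 29th or later, ruling out '4th Monday').
March 2021 ends with Monday Mar 29 2021.
Last Monday of April 2021: Apr 26 2021.

Mar 29 2021, Apr 26 2021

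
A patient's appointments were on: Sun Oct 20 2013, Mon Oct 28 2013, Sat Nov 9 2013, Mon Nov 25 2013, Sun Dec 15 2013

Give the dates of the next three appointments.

The spacing grows by 4 each time: 8, 12, 16, 20 days.
Next gap: 24 days. Sun Dec 15 2013 + 24 days = Wed Jan 8 2014.
Next gap: 28 days. Wed Jan 8 2014 + 28 days = Wed Feb 5 2014.
Next gap: 32 days. Wed Feb 5 2014 + 32 days = Sun Mar 9 2014.

Wed Jan 8 2014, Wed Feb 5 2014, Sun Mar 9 2014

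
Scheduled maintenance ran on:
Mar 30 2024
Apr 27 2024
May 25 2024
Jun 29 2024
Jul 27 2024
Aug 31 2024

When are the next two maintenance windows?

Sep 28 2024, Oct 26 2024

All Saturdays; the gaps (28, 28, 35, 28, 35) vary with month length.
This is the last Saturday of each month.
September 2024 ends with Saturday Sep 28 2024.
October 2024 ends with Saturday Oct 26 2024.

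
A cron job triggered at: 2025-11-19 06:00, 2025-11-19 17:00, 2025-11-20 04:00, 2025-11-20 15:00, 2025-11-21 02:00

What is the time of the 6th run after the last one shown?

Spacing: 11, 11, 11, 11 h — constant 11 h.
2025-11-21 02:00 + 11 h = 2025-11-21 13:00.
2025-11-21 13:00 + 11 h = 2025-11-22 00:00.
2025-11-22 00:00 + 11 h = 2025-11-22 11:00.
2025-11-22 11:00 + 11 h = 2025-11-22 22:00.
2025-11-22 22:00 + 11 h = 2025-11-23 09:00.
2025-11-23 09:00 + 11 h = 2025-11-23 20:00.

2025-11-23 20:00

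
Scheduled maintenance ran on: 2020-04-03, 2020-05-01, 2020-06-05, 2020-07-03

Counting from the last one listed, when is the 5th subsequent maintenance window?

2020-12-04

All dates are Fridays, 28, 35, 28 days apart.
Specifically, the 1st Friday of each month.
1st Friday of August 2020: 2020-08-07.
1st Friday of September 2020: 2020-09-04.
1st Friday of October 2020: 2020-10-02.
1st Friday of November 2020: 2020-11-06.
1st Friday of December 2020: 2020-12-04.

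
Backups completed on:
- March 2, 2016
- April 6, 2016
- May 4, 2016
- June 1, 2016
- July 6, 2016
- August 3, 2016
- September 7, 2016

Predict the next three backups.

These are Wednesdays at 28- or 35-day spacing (35, 28, 28, 35, 28, 35).
The pattern: 1st Wednesday of the month.
October 2016 — 1st Wednesday is October 5, 2016.
1st Wednesday of November 2016: November 2, 2016.
December 2016 — 1st Wednesday is December 7, 2016.

October 5, 2016; November 2, 2016; December 7, 2016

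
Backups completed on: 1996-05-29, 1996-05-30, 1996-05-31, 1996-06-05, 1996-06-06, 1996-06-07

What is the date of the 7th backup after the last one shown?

Every event lands on a Wednesday or Thursday or Friday (gaps cycle 1, 1, 5, 1, 1).
So the schedule is: every Wednesday, Thursday and Friday.
The following Wednesday is 1996-06-12.
Next Thursday: 1996-06-13.
The following Friday is 1996-06-14.
The following Wednesday is 1996-06-19.
The following Thursday is 1996-06-20.
Next Friday: 1996-06-21.
Next Wednesday: 1996-06-26.

1996-06-26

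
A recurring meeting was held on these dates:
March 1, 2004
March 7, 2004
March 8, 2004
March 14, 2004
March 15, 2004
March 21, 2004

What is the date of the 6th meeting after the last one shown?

April 11, 2004

The gap pattern 6, 1, 6, 1, 6 repeats every 2 events.
These are the Mondays and Sundays of each week.
The following Monday is March 22, 2004.
Next Sunday: March 28, 2004.
Next Monday: March 29, 2004.
Next Sunday: April 4, 2004.
The following Monday is April 5, 2004.
The following Sunday is April 11, 2004.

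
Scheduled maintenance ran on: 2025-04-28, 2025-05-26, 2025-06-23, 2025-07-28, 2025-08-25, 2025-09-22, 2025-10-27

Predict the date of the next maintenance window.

2025-11-24

These are Mondays at 28- or 35-day spacing (28, 28, 35, 28, 28, 35).
The pattern: 4th Monday of the month.
November 2025 — 4th Monday is 2025-11-24.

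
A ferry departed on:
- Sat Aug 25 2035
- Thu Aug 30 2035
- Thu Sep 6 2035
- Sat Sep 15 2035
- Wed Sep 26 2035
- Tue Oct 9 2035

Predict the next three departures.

Wed Oct 24 2035, Sat Nov 10 2035, Thu Nov 29 2035

The spacing grows by 2 each time: 5, 7, 9, 11, 13 days.
Next gap: 15 days. Tue Oct 9 2035 + 15 days = Wed Oct 24 2035.
Next gap: 17 days. Wed Oct 24 2035 + 17 days = Sat Nov 10 2035.
Next gap: 19 days. Sat Nov 10 2035 + 19 days = Thu Nov 29 2035.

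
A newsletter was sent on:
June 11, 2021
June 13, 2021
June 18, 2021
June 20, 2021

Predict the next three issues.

June 25, 2021; June 27, 2021; July 2, 2021

The gap pattern 2, 5, 2 repeats every 2 events.
These are the Fridays and Sundays of each week.
Next Friday: June 25, 2021.
The following Sunday is June 27, 2021.
The following Friday is July 2, 2021.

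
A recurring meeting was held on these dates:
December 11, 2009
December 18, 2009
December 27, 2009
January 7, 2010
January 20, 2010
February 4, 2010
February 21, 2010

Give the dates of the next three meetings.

Intervals are 7, 9, 11, 13, 15, 17 days — an arithmetic progression with common difference 2.
Next gap: 19 days. February 21, 2010 + 19 days = March 12, 2010.
Next gap: 21 days. March 12, 2010 + 21 days = April 2, 2010.
Next gap: 23 days. April 2, 2010 + 23 days = April 25, 2010.

March 12, 2010; April 2, 2010; April 25, 2010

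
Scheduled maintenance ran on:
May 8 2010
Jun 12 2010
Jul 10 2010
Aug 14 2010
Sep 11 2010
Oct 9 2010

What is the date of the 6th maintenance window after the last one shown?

All dates are Saturdays, 35, 28, 35, 28, 28 days apart.
Specifically, the 2nd Saturday of each month.
November 2010 — 2nd Saturday is Nov 13 2010.
December 2010 — 2nd Saturday is Dec 11 2010.
2nd Saturday of January 2011: Jan 8 2011.
February 2011 — 2nd Saturday is Feb 12 2011.
2nd Saturday of March 2011: Mar 12 2011.
2nd Saturday of April 2011: Apr 9 2011.

Apr 9 2011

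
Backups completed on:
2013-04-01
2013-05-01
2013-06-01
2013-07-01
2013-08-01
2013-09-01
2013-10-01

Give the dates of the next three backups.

Gaps: 30, 31, 30, 31, 31, 30 days — not constant. Every event is on the 1st of the month.
Pattern: the 1st of each month.
November 2013: 2013-11-01.
Next: December 2013 → 2013-12-01.
Next: January 2014 → 2014-01-01.

2013-11-01, 2013-12-01, 2014-01-01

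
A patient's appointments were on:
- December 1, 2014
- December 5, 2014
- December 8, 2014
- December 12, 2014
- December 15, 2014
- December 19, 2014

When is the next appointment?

December 22, 2014

Gaps: 4, 3, 4, 3, 4 days — not constant, but cyclic with period 2.
The events fall on every Monday and Friday.
The following Monday is December 22, 2014.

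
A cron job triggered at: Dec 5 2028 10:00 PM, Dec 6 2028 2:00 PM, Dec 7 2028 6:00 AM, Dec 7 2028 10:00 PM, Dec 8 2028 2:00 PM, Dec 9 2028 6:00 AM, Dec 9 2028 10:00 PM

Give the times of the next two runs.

Dec 10 2028 2:00 PM, Dec 11 2028 6:00 AM

Gaps: 16, 16, 16, 16, 16, 16 hours — each event is 16 hours after the previous one.
Dec 9 2028 10:00 PM + 16 h = Dec 10 2028 2:00 PM.
Dec 10 2028 2:00 PM + 16 h = Dec 11 2028 6:00 AM.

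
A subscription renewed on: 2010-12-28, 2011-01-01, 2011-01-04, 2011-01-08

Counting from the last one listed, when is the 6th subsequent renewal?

The gap pattern 4, 3, 4 repeats every 2 events.
These are the Tuesdays and Saturdays of each week.
The following Tuesday is 2011-01-11.
The following Saturday is 2011-01-15.
The following Tuesday is 2011-01-18.
Next Saturday: 2011-01-22.
The following Tuesday is 2011-01-25.
The following Saturday is 2011-01-29.

2011-01-29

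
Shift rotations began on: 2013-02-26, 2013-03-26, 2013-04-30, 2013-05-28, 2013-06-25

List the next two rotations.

2013-07-30, 2013-08-27

Every date is a Tuesday; gaps 28, 35, 28, 28 days.
Each is the last Tuesday of its month (at least one falls on the 29th or later, ruling out '4th Tuesday').
July 2013 ends with Tuesday 2013-07-30.
August 2013 ends with Tuesday 2013-08-27.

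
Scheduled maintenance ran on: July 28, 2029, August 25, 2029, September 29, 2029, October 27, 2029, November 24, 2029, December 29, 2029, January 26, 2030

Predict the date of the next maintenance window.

Every date is a Saturday; gaps 28, 35, 28, 28, 35, 28 days.
Each is the last Saturday of its month (at least one falls on the 29th or later, ruling out '4th Saturday').
Last Saturday of February 2030: February 23, 2030.

February 23, 2030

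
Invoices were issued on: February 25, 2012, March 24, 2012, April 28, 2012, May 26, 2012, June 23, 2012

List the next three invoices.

July 28, 2012; August 25, 2012; September 22, 2012

All dates are Saturdays, 28, 35, 28, 28 days apart.
Specifically, the 4th Saturday of each month.
July 2012 — 4th Saturday is July 28, 2012.
August 2012 — 4th Saturday is August 25, 2012.
September 2012 — 4th Saturday is September 22, 2012.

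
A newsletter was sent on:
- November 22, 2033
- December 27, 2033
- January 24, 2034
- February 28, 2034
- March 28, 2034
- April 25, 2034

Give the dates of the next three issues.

These are Tuesdays at 28- or 35-day spacing (35, 28, 35, 28, 28).
The pattern: 4th Tuesday of the month.
4th Tuesday of May 2034: May 23, 2034.
June 2034 — 4th Tuesday is June 27, 2034.
4th Tuesday of July 2034: July 25, 2034.

May 23, 2034; June 27, 2034; July 25, 2034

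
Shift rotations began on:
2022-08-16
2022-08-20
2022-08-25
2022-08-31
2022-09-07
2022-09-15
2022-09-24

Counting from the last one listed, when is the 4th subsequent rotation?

2022-11-09

Intervals are 4, 5, 6, 7, 8, 9 days — an arithmetic progression with common difference 1.
Next gap: 10 days. 2022-09-24 + 10 days = 2022-10-04.
Next gap: 11 days. 2022-10-04 + 11 days = 2022-10-15.
Next gap: 12 days. 2022-10-15 + 12 days = 2022-10-27.
Next gap: 13 days. 2022-10-27 + 13 days = 2022-11-09.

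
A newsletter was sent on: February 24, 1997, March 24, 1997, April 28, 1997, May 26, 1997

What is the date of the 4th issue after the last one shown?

September 22, 1997

Gaps: 28, 35, 28 days — a mix of 28 and 35. Every date is a Monday.
Each is the 4th Monday of its month.
4th Monday of June 1997: June 23, 1997.
4th Monday of July 1997: July 28, 1997.
4th Monday of August 1997: August 25, 1997.
September 1997 — 4th Monday is September 22, 1997.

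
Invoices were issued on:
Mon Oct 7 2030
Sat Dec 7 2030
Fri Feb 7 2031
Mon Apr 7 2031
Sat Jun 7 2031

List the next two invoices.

Thu Aug 7 2031, Tue Oct 7 2031

Each date is the 7th; the gaps (61, 62, 59, 61) track the month lengths.
The rule is the 7th of every 2 months.
Next: August 2031 → Thu Aug 7 2031.
Next: October 2031 → Tue Oct 7 2031.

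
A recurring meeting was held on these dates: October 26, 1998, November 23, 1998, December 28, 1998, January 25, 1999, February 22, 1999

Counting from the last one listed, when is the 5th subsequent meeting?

Gaps: 28, 35, 28, 28 days — a mix of 28 and 35. Every date is a Monday.
Each is the 4th Monday of its month.
March 1999 — 4th Monday is March 22, 1999.
April 1999 — 4th Monday is April 26, 1999.
May 1999 — 4th Monday is May 24, 1999.
June 1999 — 4th Monday is June 28, 1999.
July 1999 — 4th Monday is July 26, 1999.

July 26, 1999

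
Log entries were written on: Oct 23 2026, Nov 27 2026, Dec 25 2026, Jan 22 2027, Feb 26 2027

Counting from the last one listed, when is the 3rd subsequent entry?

May 28 2027

Gaps: 35, 28, 28, 35 days — a mix of 28 and 35. Every date is a Friday.
Each is the 4th Friday of its month.
4th Friday of March 2027: Mar 26 2027.
4th Friday of April 2027: Apr 23 2027.
4th Friday of May 2027: May 28 2027.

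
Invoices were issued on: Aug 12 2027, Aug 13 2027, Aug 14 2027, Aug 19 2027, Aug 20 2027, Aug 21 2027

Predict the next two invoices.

Aug 26 2027, Aug 27 2027

Every event lands on a Thursday or Friday or Saturday (gaps cycle 1, 1, 5, 1, 1).
So the schedule is: every Thursday, Friday and Saturday.
Next Thursday: Aug 26 2027.
Next Friday: Aug 27 2027.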